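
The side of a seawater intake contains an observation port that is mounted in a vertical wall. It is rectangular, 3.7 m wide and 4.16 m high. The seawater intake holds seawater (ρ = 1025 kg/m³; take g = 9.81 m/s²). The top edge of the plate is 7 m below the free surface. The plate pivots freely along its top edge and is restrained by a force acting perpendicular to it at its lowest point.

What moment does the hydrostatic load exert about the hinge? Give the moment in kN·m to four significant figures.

M ≈ 3146 kN·m

γ = ρg = 1025 × 9.81 / 1000 = 10.05525 kN/m³.
The centroid lies 4.16/2 = 2.08 m below the top edge, so the centroid depth is h_c = 7 + 2.08 = 9.08 m.
A = 3.7 × 4.16 = 15.392 m².
Resultant F = γ·h_c·A = 10.05525 × 9.08 × 15.392 = 1405.32 kN.
I_c = b·h³/12 = 3.7 × 4.16³/12 = 22.1973 m⁴.
Centre of pressure: y_p = y_c + I_c/(y_c·A) = 9.08 + 22.1973/(9.08 × 15.392) = 9.08 + 0.158825 = 9.23883 m along the plane.
The resultant acts 2.08 + 0.158825 = 2.23883 m (along the plate) below the hinge at the top edge, so the moment about the hinge is M = F × 2.23883 = 1405.32 × 2.23883 = 3146.27 kN·m.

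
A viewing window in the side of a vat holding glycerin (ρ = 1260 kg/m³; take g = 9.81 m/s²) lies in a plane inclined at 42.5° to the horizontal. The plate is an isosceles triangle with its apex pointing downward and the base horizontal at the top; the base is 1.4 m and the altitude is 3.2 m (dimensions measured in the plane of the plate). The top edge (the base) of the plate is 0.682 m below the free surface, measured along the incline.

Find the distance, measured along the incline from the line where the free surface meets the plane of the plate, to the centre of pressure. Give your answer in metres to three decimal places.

γ = ρg = 1260 × 9.81 / 1000 = 12.3606 kN/m³.
Let θ = 42.5° be the plate's angle to the horizontal; measure y along the incline from where the plane meets the free surface. Vertical depth h = y·sinθ with sinθ = 0.675590.
With the apex down, the centroid sits h/3 = 3.2/3 = 1.06667 m below the base (the top edge), so y_c = 0.682 + 1.06667 = 1.74867 m and h_c = 1.74867 × 0.675590 = 1.18138 m.
A = ½ × 1.4 × 3.2 = 2.24 m².
Resultant F = γ·h_c·A = 12.3606 × 1.18138 × 2.24 = 32.7097 kN.
I_c = b·h³/36 = 1.4 × 3.2³/36 = 1.27431 m⁴.
Centre of pressure: y_p = y_c + I_c/(y_c·A) = 1.74867 + 1.27431/(1.74867 × 2.24) = 1.74867 + 0.325326 = 2.074 m along the plane.

y_p = 2.074 m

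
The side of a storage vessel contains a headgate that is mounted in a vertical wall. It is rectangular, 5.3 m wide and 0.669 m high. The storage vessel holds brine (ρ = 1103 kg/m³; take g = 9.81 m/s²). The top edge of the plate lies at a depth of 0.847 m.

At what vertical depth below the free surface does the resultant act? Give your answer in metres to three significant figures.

γ = ρg = 1103 × 9.81 / 1000 = 10.82043 kN/m³.
The centroid lies 0.669/2 = 0.3345 m below the top edge, so the centroid depth is h_c = 0.847 + 0.3345 = 1.1815 m.
A = 5.3 × 0.669 = 3.5457 m².
Resultant F = γ·h_c·A = 10.82043 × 1.1815 × 3.5457 = 45.3294 kN.
I_c = b·h³/12 = 5.3 × 0.669³/12 = 0.132243 m⁴.
Centre of pressure: y_p = y_c + I_c/(y_c·A) = 1.1815 + 0.132243/(1.1815 × 3.5457) = 1.1815 + 0.0315673 = 1.21307 m along the plane.

h_p = 1.21 m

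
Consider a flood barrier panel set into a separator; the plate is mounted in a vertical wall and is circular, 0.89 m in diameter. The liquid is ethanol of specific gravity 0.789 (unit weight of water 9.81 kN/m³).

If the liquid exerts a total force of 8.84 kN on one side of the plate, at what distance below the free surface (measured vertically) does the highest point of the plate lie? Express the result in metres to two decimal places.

d_top ≈ 1.39 m

γ = 0.789 × 9.81 = 7.74009 kN/m³.
A = π(0.445)² = 0.622114 m².
From F = γ·h_c·A, the centroid depth is h_c = 8.84/(7.74009 × 0.622114) = 1.83585 m.
The centroid is at the centre, 0.445 m below the top of the plate, so the highest point sits at h_top = 1.83585 − 0.445 = 1.39085 m below the surface.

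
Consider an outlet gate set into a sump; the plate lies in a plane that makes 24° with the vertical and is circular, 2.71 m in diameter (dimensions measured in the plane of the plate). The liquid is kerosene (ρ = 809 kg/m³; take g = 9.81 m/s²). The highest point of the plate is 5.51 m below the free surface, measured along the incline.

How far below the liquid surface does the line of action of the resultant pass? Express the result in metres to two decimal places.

γ = ρg = 809 × 9.81 / 1000 = 7.93629 kN/m³.
The plate makes 24° with the vertical, i.e. θ = 90° − 24° = 66° to the horizontal. Measuring y along the incline from the free-surface line, vertical depth h = y·sinθ with sinθ = 0.913545.
The centroid is at the centre, 1.355 m below the top of the plate, so y_c = 5.51 + 1.355 = 6.865 m and h_c = 6.865 × 0.913545 = 6.27149 m.
A = π(1.355)² = 5.76804 m².
Resultant F = γ·h_c·A = 7.93629 × 6.27149 × 5.76804 = 287.089 kN.
I_c = πr⁴/4 = π × 1.355⁴/4 = 2.64757 m⁴.
Centre of pressure: y_p = y_c + I_c/(y_c·A) = 6.865 + 2.64757/(6.865 × 5.76804) = 6.865 + 0.0668619 = 6.93186 m along the plane.
Vertically, h_p = y_p·sinθ = 6.93186 × 0.913545 = 6.33257 m.

h_p = 6.33 m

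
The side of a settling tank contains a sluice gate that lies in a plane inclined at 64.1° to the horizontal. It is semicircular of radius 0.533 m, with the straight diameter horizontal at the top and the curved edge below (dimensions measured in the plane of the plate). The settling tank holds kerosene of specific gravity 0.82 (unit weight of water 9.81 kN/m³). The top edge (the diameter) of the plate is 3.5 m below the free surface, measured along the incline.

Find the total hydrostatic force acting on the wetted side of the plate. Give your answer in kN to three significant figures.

γ = 0.82 × 9.81 = 8.0442 kN/m³.
Let θ = 64.1° be the plate's angle to the horizontal; measure y along the incline from where the plane meets the free surface. Vertical depth h = y·sinθ with sinθ = 0.899558.
The centroid of a semicircle lies 4r/(3π) = 0.226212 m from the diameter, here below the top edge, so y_c = 3.5 + 0.226212 = 3.72621 m and h_c = 3.72621 × 0.899558 = 3.35194 m.
A = πr²/2 = π × 0.533²/2 = 0.446246 m².
Resultant F = γ·h_c·A = 8.0442 × 3.35194 × 0.446246 = 12.0324 kN.

F ≈ 12.0 kN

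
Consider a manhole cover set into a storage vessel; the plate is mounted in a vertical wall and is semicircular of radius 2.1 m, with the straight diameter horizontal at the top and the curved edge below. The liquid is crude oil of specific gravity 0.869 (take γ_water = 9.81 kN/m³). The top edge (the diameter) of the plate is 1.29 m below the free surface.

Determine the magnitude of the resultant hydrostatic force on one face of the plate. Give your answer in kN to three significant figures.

F ≈ 129 kN

γ = 0.869 × 9.81 = 8.52489 kN/m³.
The centroid of a semicircle lies 4r/(3π) = 0.891268 m from the diameter, here below the top edge, so the centroid depth is h_c = 1.29 + 0.891268 = 2.18127 m.
A = πr²/2 = π × 2.1²/2 = 6.92721 m².
Resultant F = γ·h_c·A = 8.52489 × 2.18127 × 6.92721 = 128.812 kN.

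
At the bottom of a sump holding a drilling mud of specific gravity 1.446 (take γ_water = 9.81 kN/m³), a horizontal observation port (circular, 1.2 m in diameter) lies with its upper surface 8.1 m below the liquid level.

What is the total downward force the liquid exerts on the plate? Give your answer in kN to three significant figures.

γ = 1.446 × 9.81 = 14.18526 kN/m³.
The plate is horizontal, so pressure is uniform at p = γ·h = 14.18526 × 8.1 = 114.901 kN/m².
A = π(0.6)² = 1.13097 m².
F = p·A = 114.901 × 1.13097 = 129.95 kN.

F ≈ 130 kN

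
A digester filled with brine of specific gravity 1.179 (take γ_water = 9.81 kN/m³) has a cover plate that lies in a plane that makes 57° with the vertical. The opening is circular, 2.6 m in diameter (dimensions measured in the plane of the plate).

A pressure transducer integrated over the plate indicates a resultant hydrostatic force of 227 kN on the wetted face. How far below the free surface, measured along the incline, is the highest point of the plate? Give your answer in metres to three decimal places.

y_top ≈ 5.487 m

γ = 1.179 × 9.81 = 11.56599 kN/m³.
A = π(1.3)² = 5.30929 m².
From F = γ·h_c·A, the centroid depth is h_c = 227/(11.56599 × 5.30929) = 3.69664 m.
The plate makes 57° with the vertical, i.e. θ = 90° − 57° = 33° to the horizontal. Measuring y along the incline from the free-surface line, vertical depth h = y·sinθ with sinθ = 0.544639.
Along the incline, y_c = h_c/sinθ = 3.69664/0.544639 = 6.78732 m.
The centroid is at the centre, 1.3 m below the top of the plate, so the highest point sits at y_top = 6.78732 − 1.3 = 5.48732 m along the incline.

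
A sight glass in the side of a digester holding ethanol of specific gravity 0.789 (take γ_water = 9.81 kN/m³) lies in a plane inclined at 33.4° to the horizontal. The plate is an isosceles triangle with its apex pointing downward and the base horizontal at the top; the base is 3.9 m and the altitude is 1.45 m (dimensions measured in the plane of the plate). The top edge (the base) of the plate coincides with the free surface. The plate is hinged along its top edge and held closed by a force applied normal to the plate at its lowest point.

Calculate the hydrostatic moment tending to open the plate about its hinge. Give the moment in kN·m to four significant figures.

γ = 0.789 × 9.81 = 7.74009 kN/m³.
Let θ = 33.4° be the plate's angle to the horizontal; measure y along the incline from where the plane meets the free surface. Vertical depth h = y·sinθ with sinθ = 0.550481.
With the apex down, the centroid sits h/3 = 1.45/3 = 0.483333 m below the base (the top edge), so y_c = 0.483333 m and h_c = 0.483333 × 0.550481 = 0.266066 m.
A = ½ × 3.9 × 1.45 = 2.8275 m².
Resultant F = γ·h_c·A = 7.74009 × 0.266066 × 2.8275 = 5.82288 kN.
I_c = b·h³/36 = 3.9 × 1.45³/36 = 0.330268 m⁴.
Centre of pressure: y_p = y_c + I_c/(y_c·A) = 0.483333 + 0.330268/(0.483333 × 2.8275) = 0.483333 + 0.241667 = 0.725 m along the plane.
The resultant acts 0.483333 + 0.241667 = 0.725 m (along the plate) below the hinge at the top edge, so the moment about the hinge is M = F × 0.725 = 5.82288 × 0.725 = 4.22159 kN·m.

M ≈ 4.222 kN·m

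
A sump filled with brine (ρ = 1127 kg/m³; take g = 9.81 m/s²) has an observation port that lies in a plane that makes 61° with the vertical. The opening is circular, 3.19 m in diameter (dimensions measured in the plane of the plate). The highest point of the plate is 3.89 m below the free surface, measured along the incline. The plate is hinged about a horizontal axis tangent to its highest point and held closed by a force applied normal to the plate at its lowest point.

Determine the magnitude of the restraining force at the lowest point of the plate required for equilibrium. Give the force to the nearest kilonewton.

P ≈ 126 kN

γ = ρg = 1127 × 9.81 / 1000 = 11.05587 kN/m³.
The plate makes 61° with the vertical, i.e. θ = 90° − 61° = 29° to the horizontal. Measuring y along the incline from the free-surface line, vertical depth h = y·sinθ with sinθ = 0.484810.
The centroid is at the centre, 1.595 m below the top of the plate, so y_c = 3.89 + 1.595 = 5.485 m and h_c = 5.485 × 0.484810 = 2.65918 m.
A = π(1.595)² = 7.99229 m².
Resultant F = γ·h_c·A = 11.05587 × 2.65918 × 7.99229 = 234.97 kN.
I_c = πr⁴/4 = π × 1.595⁴/4 = 5.08315 m⁴.
Centre of pressure: y_p = y_c + I_c/(y_c·A) = 5.485 + 5.08315/(5.485 × 7.99229) = 5.485 + 0.115954 = 5.60095 m along the plane.
The resultant acts 1.595 + 0.115954 = 1.71095 m (along the plate) below the hinge at the top edge, so the moment about the hinge is M = F × 1.71095 = 234.97 × 1.71095 = 402.022 kN·m.
A normal force at the bottom, 3.19 m from the hinge, must supply this moment: P = 402.022/3.19 = 126.026 kN.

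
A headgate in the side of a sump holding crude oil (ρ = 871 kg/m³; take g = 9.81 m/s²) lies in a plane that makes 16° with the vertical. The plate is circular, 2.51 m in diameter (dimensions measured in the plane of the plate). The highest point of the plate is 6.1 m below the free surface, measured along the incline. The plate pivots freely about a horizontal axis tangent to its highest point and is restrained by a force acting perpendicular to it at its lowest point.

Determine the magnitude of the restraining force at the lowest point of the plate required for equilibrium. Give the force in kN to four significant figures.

P ≈ 155.8 kN

γ = ρg = 871 × 9.81 / 1000 = 8.54451 kN/m³.
The plate makes 16° with the vertical, i.e. θ = 90° − 16° = 74° to the horizontal. Measuring y along the incline from the free-surface line, vertical depth h = y·sinθ with sinθ = 0.961262.
The centroid is at the centre, 1.255 m below the top of the plate, so y_c = 6.1 + 1.255 = 7.355 m and h_c = 7.355 × 0.961262 = 7.07008 m.
A = π(1.255)² = 4.94809 m².
Resultant F = γ·h_c·A = 8.54451 × 7.07008 × 4.94809 = 298.916 kN.
I_c = πr⁴/4 = π × 1.255⁴/4 = 1.94834 m⁴.
Centre of pressure: y_p = y_c + I_c/(y_c·A) = 7.355 + 1.94834/(7.355 × 4.94809) = 7.355 + 0.0535358 = 7.40854 m along the plane.
The resultant acts 1.255 + 0.0535358 = 1.30854 m (along the plate) below the hinge at the top edge, so the moment about the hinge is M = F × 1.30854 = 298.916 × 1.30854 = 391.144 kN·m.
A normal force at the bottom, 2.51 m from the hinge, must supply this moment: P = 391.144/2.51 = 155.834 kN.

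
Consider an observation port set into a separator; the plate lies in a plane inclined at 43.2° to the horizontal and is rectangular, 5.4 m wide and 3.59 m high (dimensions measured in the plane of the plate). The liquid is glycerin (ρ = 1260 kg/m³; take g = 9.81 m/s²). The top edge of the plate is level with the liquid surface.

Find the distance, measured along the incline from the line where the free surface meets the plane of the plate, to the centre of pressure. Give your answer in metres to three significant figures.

y_p = 2.39 m

γ = ρg = 1260 × 9.81 / 1000 = 12.3606 kN/m³.
Let θ = 43.2° be the plate's angle to the horizontal; measure y along the incline from where the plane meets the free surface. Vertical depth h = y·sinθ with sinθ = 0.684547.
The centroid lies 3.59/2 = 1.795 m below the top edge, so y_c = 1.795 m and h_c = 1.795 × 0.684547 = 1.22876 m.
A = 5.4 × 3.59 = 19.386 m².
Resultant F = γ·h_c·A = 12.3606 × 1.22876 × 19.386 = 294.439 kN.
I_c = b·h³/12 = 5.4 × 3.59³/12 = 20.8207 m⁴.
Centre of pressure: y_p = y_c + I_c/(y_c·A) = 1.795 + 20.8207/(1.795 × 19.386) = 1.795 + 0.598333 = 2.39333 m along the plane.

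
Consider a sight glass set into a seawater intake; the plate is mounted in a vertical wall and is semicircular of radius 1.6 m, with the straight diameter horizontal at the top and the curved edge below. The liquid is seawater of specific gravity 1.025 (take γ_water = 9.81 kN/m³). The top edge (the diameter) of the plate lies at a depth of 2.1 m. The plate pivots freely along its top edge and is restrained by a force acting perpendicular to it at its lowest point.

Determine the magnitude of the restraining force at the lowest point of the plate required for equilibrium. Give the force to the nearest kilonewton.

P ≈ 52 kN

γ = 1.025 × 9.81 = 10.05525 kN/m³.
The centroid of a semicircle lies 4r/(3π) = 0.679061 m from the diameter, here below the top edge, so the centroid depth is h_c = 2.1 + 0.679061 = 2.77906 m.
A = πr²/2 = π × 1.6²/2 = 4.02124 m².
Resultant F = γ·h_c·A = 10.05525 × 2.77906 × 4.02124 = 112.37 kN.
I_c = (π/8 − 8/(9π))·r⁴ = 0.109757 × 1.6⁴ = 0.719303 m⁴.
Centre of pressure: y_p = y_c + I_c/(y_c·A) = 2.77906 + 0.719303/(2.77906 × 4.02124) = 2.77906 + 0.0643656 = 2.84343 m along the plane.
The resultant acts 0.679061 + 0.0643656 = 0.743427 m (along the plate) below the hinge at the top edge, so the moment about the hinge is M = F × 0.743427 = 112.37 × 0.743427 = 83.5389 kN·m.
A normal force at the bottom, 1.6 m from the hinge, must supply this moment: P = 83.5389/1.6 = 52.2118 kN.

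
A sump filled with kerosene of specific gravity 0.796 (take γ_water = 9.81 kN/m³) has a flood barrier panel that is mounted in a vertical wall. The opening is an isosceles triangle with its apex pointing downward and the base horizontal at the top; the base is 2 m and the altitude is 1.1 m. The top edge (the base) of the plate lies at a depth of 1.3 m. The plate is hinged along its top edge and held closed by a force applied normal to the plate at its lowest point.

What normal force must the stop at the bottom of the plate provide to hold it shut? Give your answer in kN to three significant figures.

γ = 0.796 × 9.81 = 7.80876 kN/m³.
With the apex down, the centroid sits h/3 = 1.1/3 = 0.366667 m below the base (the top edge), so the centroid depth is h_c = 1.3 + 0.366667 = 1.66667 m.
A = ½ × 2 × 1.1 = 1.1 m².
Resultant F = γ·h_c·A = 7.80876 × 1.66667 × 1.1 = 14.3161 kN.
I_c = b·h³/36 = 2 × 1.1³/36 = 0.0739444 m⁴.
Centre of pressure: y_p = y_c + I_c/(y_c·A) = 1.66667 + 0.0739444/(1.66667 × 1.1) = 1.66667 + 0.0403332 = 1.707 m along the plane.
The resultant acts 0.366667 + 0.0403332 = 0.407 m (along the plate) below the hinge at the top edge, so the moment about the hinge is M = F × 0.407 = 14.3161 × 0.407 = 5.82665 kN·m.
A normal force at the bottom, 1.1 m from the hinge, must supply this moment: P = 5.82665/1.1 = 5.29695 kN.

P ≈ 5.30 kN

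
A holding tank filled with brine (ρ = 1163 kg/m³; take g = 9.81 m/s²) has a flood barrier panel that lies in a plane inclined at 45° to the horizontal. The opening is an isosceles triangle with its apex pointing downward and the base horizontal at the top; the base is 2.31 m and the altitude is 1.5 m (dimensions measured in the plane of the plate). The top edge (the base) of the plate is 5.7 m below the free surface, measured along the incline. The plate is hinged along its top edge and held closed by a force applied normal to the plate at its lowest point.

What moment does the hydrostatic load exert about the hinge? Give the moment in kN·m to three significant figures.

M ≈ 45.1 kN·m

γ = ρg = 1163 × 9.81 / 1000 = 11.40903 kN/m³.
Let θ = 45° be the plate's angle to the horizontal; measure y along the incline from where the plane meets the free surface. Vertical depth h = y·sinθ with sinθ = 0.707107.
With the apex down, the centroid sits h/3 = 1.5/3 = 0.5 m below the base (the top edge), so y_c = 5.7 + 0.5 = 6.2 m and h_c = 6.2 × 0.707107 = 4.38406 m.
A = ½ × 2.31 × 1.5 = 1.7325 m².
Resultant F = γ·h_c·A = 11.40903 × 4.38406 × 1.7325 = 86.656 kN.
I_c = b·h³/36 = 2.31 × 1.5³/36 = 0.216563 m⁴.
Centre of pressure: y_p = y_c + I_c/(y_c·A) = 6.2 + 0.216563/(6.2 × 1.7325) = 6.2 + 0.0201613 = 6.22016 m along the plane.
The resultant acts 0.5 + 0.0201613 = 0.520161 m (along the plate) below the hinge at the top edge, so the moment about the hinge is M = F × 0.520161 = 86.656 × 0.520161 = 45.0751 kN·m.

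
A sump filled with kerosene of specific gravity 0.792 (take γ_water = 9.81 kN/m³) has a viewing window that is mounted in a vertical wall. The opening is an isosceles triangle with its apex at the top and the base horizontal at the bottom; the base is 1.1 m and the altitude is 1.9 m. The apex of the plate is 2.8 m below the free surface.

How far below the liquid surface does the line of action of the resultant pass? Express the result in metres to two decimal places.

h_p = 4.12 m

γ = 0.792 × 9.81 = 7.76952 kN/m³.
With the apex up, the centroid sits 2h/3 = 2 × 1.9/3 = 1.26667 m below the apex, so the centroid depth is h_c = 2.8 + 1.26667 = 4.06667 m.
A = ½ × 1.1 × 1.9 = 1.045 m².
Resultant F = γ·h_c·A = 7.76952 × 4.06667 × 1.045 = 33.0179 kN.
I_c = b·h³/36 = 1.1 × 1.9³/36 = 0.209581 m⁴.
Centre of pressure: y_p = y_c + I_c/(y_c·A) = 4.06667 + 0.209581/(4.06667 × 1.045) = 4.06667 + 0.049317 = 4.11599 m along the plane.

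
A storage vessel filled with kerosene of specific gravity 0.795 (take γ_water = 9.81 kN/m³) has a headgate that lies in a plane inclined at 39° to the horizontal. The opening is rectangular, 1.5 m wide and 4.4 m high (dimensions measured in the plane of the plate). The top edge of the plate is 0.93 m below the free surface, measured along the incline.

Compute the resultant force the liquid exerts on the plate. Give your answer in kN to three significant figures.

F ≈ 101 kN

γ = 0.795 × 9.81 = 7.79895 kN/m³.
Let θ = 39° be the plate's angle to the horizontal; measure y along the incline from where the plane meets the free surface. Vertical depth h = y·sinθ with sinθ = 0.629320.
The centroid lies 4.4/2 = 2.2 m below the top edge, so y_c = 0.93 + 2.2 = 3.13 m and h_c = 3.13 × 0.629320 = 1.96977 m.
A = 1.5 × 4.4 = 6.6 m².
Resultant F = γ·h_c·A = 7.79895 × 1.96977 × 6.6 = 101.39 kN.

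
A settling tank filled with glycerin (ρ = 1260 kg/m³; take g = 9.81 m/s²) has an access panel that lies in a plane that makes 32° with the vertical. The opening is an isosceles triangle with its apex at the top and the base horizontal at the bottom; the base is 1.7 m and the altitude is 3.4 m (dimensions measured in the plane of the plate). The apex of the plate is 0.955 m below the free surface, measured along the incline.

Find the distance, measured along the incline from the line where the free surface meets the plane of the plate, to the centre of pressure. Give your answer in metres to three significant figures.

y_p = 3.42 m

γ = ρg = 1260 × 9.81 / 1000 = 12.3606 kN/m³.
The plate makes 32° with the vertical, i.e. θ = 90° − 32° = 58° to the horizontal. Measuring y along the incline from the free-surface line, vertical depth h = y·sinθ with sinθ = 0.848048.
With the apex up, the centroid sits 2h/3 = 2 × 3.4/3 = 2.26667 m below the apex, so y_c = 0.955 + 2.26667 = 3.22167 m and h_c = 3.22167 × 0.848048 = 2.73213 m.
A = ½ × 1.7 × 3.4 = 2.89 m².
Resultant F = γ·h_c·A = 12.3606 × 2.73213 × 2.89 = 97.5975 kN.
I_c = b·h³/36 = 1.7 × 3.4³/36 = 1.85602 m⁴.
Centre of pressure: y_p = y_c + I_c/(y_c·A) = 3.22167 + 1.85602/(3.22167 × 2.89) = 3.22167 + 0.199344 = 3.42101 m along the plane.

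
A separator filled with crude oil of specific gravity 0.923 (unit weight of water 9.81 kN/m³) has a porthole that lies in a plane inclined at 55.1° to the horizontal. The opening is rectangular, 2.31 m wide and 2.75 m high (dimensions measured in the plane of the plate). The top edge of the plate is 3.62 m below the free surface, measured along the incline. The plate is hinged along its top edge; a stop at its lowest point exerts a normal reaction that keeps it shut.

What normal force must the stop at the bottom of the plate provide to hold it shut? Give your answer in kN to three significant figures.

P ≈ 129 kN

γ = 0.923 × 9.81 = 9.05463 kN/m³.
Let θ = 55.1° be the plate's angle to the horizontal; measure y along the incline from where the plane meets the free surface. Vertical depth h = y·sinθ with sinθ = 0.820152.
The centroid lies 2.75/2 = 1.375 m below the top edge, so y_c = 3.62 + 1.375 = 4.995 m and h_c = 4.995 × 0.820152 = 4.09666 m.
A = 2.31 × 2.75 = 6.3525 m².
Resultant F = γ·h_c·A = 9.05463 × 4.09666 × 6.3525 = 235.638 kN.
I_c = b·h³/12 = 2.31 × 2.75³/12 = 4.0034 m⁴.
Centre of pressure: y_p = y_c + I_c/(y_c·A) = 4.995 + 4.0034/(4.995 × 6.3525) = 4.995 + 0.126168 = 5.12117 m along the plane.
The resultant acts 1.375 + 0.126168 = 1.50117 m (along the plate) below the hinge at the top edge, so the moment about the hinge is M = F × 1.50117 = 235.638 × 1.50117 = 353.733 kN·m.
A normal force at the bottom, 2.75 m from the hinge, must supply this moment: P = 353.733/2.75 = 128.63 kN.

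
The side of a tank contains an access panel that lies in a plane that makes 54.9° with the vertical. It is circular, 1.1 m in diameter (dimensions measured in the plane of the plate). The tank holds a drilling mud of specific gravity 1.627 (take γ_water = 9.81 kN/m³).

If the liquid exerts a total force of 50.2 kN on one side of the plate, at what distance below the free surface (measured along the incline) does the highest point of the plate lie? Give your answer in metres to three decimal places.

y_top ≈ 5.206 m

γ = 1.627 × 9.81 = 15.96087 kN/m³.
A = π(0.55)² = 0.950332 m².
From F = γ·h_c·A, the centroid depth is h_c = 50.2/(15.96087 × 0.950332) = 3.30957 m.
The plate makes 54.9° with the vertical, i.e. θ = 90° − 54.9° = 35.1° to the horizontal. Measuring y along the incline from the free-surface line, vertical depth h = y·sinθ with sinθ = 0.575005.
Along the incline, y_c = h_c/sinθ = 3.30957/0.575005 = 5.75572 m.
The centroid is at the centre, 0.55 m below the top of the plate, so the highest point sits at y_top = 5.75572 − 0.55 = 5.20572 m along the incline.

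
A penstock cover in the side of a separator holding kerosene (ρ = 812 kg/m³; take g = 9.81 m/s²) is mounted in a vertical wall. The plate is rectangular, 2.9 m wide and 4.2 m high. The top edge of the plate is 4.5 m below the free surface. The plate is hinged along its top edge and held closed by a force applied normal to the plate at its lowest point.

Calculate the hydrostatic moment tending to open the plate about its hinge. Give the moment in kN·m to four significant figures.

γ = ρg = 812 × 9.81 / 1000 = 7.96572 kN/m³.
The centroid lies 4.2/2 = 2.1 m below the top edge, so the centroid depth is h_c = 4.5 + 2.1 = 6.6 m.
A = 2.9 × 4.2 = 12.18 m².
Resultant F = γ·h_c·A = 7.96572 × 6.6 × 12.18 = 640.348 kN.
I_c = b·h³/12 = 2.9 × 4.2³/12 = 17.9046 m⁴.
Centre of pressure: y_p = y_c + I_c/(y_c·A) = 6.6 + 17.9046/(6.6 × 12.18) = 6.6 + 0.222727 = 6.82273 m along the plane.
The resultant acts 2.1 + 0.222727 = 2.32273 m (along the plate) below the hinge at the top edge, so the moment about the hinge is M = F × 2.32273 = 640.348 × 2.32273 = 1487.36 kN·m.

M ≈ 1487 kN·m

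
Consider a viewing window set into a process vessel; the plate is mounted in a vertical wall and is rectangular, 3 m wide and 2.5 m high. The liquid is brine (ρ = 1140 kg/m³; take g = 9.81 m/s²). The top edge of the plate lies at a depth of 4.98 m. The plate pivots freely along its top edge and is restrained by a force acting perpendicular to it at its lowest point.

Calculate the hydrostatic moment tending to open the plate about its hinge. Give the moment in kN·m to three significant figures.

γ = ρg = 1140 × 9.81 / 1000 = 11.1834 kN/m³.
The centroid lies 2.5/2 = 1.25 m below the top edge, so the centroid depth is h_c = 4.98 + 1.25 = 6.23 m.
A = 3 × 2.5 = 7.5 m².
Resultant F = γ·h_c·A = 11.1834 × 6.23 × 7.5 = 522.544 kN.
I_c = b·h³/12 = 3 × 2.5³/12 = 3.90625 m⁴.
Centre of pressure: y_p = y_c + I_c/(y_c·A) = 6.23 + 3.90625/(6.23 × 7.5) = 6.23 + 0.0836009 = 6.3136 m along the plane.
The resultant acts 1.25 + 0.0836009 = 1.3336 m (along the plate) below the hinge at the top edge, so the moment about the hinge is M = F × 1.3336 = 522.544 × 1.3336 = 696.865 kN·m.

M ≈ 697 kN·m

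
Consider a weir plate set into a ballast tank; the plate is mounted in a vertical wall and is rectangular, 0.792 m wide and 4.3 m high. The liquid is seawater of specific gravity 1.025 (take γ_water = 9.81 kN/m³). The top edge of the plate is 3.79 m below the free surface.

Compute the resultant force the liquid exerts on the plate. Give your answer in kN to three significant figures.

F ≈ 203 kN

γ = 1.025 × 9.81 = 10.05525 kN/m³.
The centroid lies 4.3/2 = 2.15 m below the top edge, so the centroid depth is h_c = 3.79 + 2.15 = 5.94 m.
A = 0.792 × 4.3 = 3.4056 m².
Resultant F = γ·h_c·A = 10.05525 × 5.94 × 3.4056 = 203.41 kN.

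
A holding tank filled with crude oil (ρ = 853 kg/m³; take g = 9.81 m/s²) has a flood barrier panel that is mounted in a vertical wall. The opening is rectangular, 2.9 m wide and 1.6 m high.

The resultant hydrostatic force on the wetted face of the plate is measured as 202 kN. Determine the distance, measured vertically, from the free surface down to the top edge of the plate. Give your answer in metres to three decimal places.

γ = ρg = 853 × 9.81 / 1000 = 8.36793 kN/m³.
A = 2.9 × 1.6 = 4.64 m².
From F = γ·h_c·A, the centroid depth is h_c = 202/(8.36793 × 4.64) = 5.20254 m.
The centroid lies 1.6/2 = 0.8 m below the top edge, so the top edge sits at h_top = 5.20254 − 0.8 = 4.40254 m below the surface.

d_top ≈ 4.403 m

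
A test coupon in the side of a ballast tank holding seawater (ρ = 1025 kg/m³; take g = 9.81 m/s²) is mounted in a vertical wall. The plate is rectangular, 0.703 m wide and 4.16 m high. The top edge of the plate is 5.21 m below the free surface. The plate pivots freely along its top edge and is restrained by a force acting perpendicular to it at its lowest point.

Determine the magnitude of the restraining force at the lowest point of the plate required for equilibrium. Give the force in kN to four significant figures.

P ≈ 117.4 kN

γ = ρg = 1025 × 9.81 / 1000 = 10.05525 kN/m³.
The centroid lies 4.16/2 = 2.08 m below the top edge, so the centroid depth is h_c = 5.21 + 2.08 = 7.29 m.
A = 0.703 × 4.16 = 2.92448 m².
Resultant F = γ·h_c·A = 10.05525 × 7.29 × 2.92448 = 214.372 kN.
I_c = b·h³/12 = 0.703 × 4.16³/12 = 4.21749 m⁴.
Centre of pressure: y_p = y_c + I_c/(y_c·A) = 7.29 + 4.21749/(7.29 × 2.92448) = 7.29 + 0.197823 = 7.48782 m along the plane.
The resultant acts 2.08 + 0.197823 = 2.27782 m (along the plate) below the hinge at the top edge, so the moment about the hinge is M = F × 2.27782 = 214.372 × 2.27782 = 488.301 kN·m.
A normal force at the bottom, 4.16 m from the hinge, must supply this moment: P = 488.301/4.16 = 117.38 kN.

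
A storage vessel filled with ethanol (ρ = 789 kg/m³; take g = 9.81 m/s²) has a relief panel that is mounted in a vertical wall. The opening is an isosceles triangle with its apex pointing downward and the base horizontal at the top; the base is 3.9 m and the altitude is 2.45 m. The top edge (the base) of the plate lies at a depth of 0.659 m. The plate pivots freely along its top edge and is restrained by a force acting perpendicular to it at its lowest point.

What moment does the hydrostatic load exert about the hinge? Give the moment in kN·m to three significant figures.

M ≈ 56.9 kN·m

γ = ρg = 789 × 9.81 / 1000 = 7.74009 kN/m³.
With the apex down, the centroid sits h/3 = 2.45/3 = 0.816667 m below the base (the top edge), so the centroid depth is h_c = 0.659 + 0.816667 = 1.47567 m.
A = ½ × 3.9 × 2.45 = 4.7775 m².
Resultant F = γ·h_c·A = 7.74009 × 1.47567 × 4.7775 = 54.5677 kN.
I_c = b·h³/36 = 3.9 × 2.45³/36 = 1.59316 m⁴.
Centre of pressure: y_p = y_c + I_c/(y_c·A) = 1.47567 + 1.59316/(1.47567 × 4.7775) = 1.47567 + 0.22598 = 1.70165 m along the plane.
The resultant acts 0.816667 + 0.22598 = 1.04265 m (along the plate) below the hinge at the top edge, so the moment about the hinge is M = F × 1.04265 = 54.5677 × 1.04265 = 56.895 kN·m.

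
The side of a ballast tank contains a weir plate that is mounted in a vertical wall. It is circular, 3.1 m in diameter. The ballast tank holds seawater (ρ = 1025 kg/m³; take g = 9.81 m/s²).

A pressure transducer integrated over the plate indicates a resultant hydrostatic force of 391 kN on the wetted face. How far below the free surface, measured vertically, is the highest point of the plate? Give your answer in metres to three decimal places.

d_top ≈ 3.602 m

γ = ρg = 1025 × 9.81 / 1000 = 10.05525 kN/m³.
A = π(1.55)² = 7.54768 m².
From F = γ·h_c·A, the centroid depth is h_c = 391/(10.05525 × 7.54768) = 5.15194 m.
The centroid is at the centre, 1.55 m below the top of the plate, so the highest point sits at h_top = 5.15194 − 1.55 = 3.60194 m below the surface.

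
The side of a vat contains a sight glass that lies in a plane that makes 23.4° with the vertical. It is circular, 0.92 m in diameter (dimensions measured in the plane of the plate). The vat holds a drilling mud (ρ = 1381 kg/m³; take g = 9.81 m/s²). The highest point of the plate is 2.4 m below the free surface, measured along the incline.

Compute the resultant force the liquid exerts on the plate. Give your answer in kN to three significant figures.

F ≈ 23.6 kN

γ = ρg = 1381 × 9.81 / 1000 = 13.54761 kN/m³.
The plate makes 23.4° with the vertical, i.e. θ = 90° − 23.4° = 66.6° to the horizontal. Measuring y along the incline from the free-surface line, vertical depth h = y·sinθ with sinθ = 0.917755.
The centroid is at the centre, 0.46 m below the top of the plate, so y_c = 2.4 + 0.46 = 2.86 m and h_c = 2.86 × 0.917755 = 2.62478 m.
A = π(0.46)² = 0.664761 m².
Resultant F = γ·h_c·A = 13.54761 × 2.62478 × 0.664761 = 23.6386 kN.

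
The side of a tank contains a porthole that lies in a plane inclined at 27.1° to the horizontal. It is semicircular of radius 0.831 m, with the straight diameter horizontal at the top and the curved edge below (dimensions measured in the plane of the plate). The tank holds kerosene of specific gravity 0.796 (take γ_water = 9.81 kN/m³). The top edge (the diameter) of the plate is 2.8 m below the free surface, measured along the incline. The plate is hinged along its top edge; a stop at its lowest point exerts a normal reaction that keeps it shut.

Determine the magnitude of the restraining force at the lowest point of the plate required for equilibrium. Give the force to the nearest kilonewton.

P ≈ 5 kN

γ = 0.796 × 9.81 = 7.80876 kN/m³.
Let θ = 27.1° be the plate's angle to the horizontal; measure y along the incline from where the plane meets the free surface. Vertical depth h = y·sinθ with sinθ = 0.455545.
The centroid of a semicircle lies 4r/(3π) = 0.352687 m from the diameter, here below the top edge, so y_c = 2.8 + 0.352687 = 3.15269 m and h_c = 3.15269 × 0.455545 = 1.43619 m.
A = πr²/2 = π × 0.831²/2 = 1.08473 m².
Resultant F = γ·h_c·A = 7.80876 × 1.43619 × 1.08473 = 12.1651 kN.
I_c = (π/8 − 8/(9π))·r⁴ = 0.109757 × 0.831⁴ = 0.0523403 m⁴.
Centre of pressure: y_p = y_c + I_c/(y_c·A) = 3.15269 + 0.0523403/(3.15269 × 1.08473) = 3.15269 + 0.015305 = 3.168 m along the plane.
The resultant acts 0.352687 + 0.015305 = 0.367992 m (along the plate) below the hinge at the top edge, so the moment about the hinge is M = F × 0.367992 = 12.1651 × 0.367992 = 4.47666 kN·m.
A normal force at the bottom, 0.831 m from the hinge, must supply this moment: P = 4.47666/0.831 = 5.38708 kN.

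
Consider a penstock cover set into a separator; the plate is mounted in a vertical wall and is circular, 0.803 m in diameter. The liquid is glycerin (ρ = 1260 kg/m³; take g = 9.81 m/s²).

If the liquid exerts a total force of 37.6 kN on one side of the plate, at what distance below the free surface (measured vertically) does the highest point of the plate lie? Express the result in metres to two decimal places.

d_top ≈ 5.61 m

γ = ρg = 1260 × 9.81 / 1000 = 12.3606 kN/m³.
A = π(0.4015)² = 0.506432 m².
From F = γ·h_c·A, the centroid depth is h_c = 37.6/(12.3606 × 0.506432) = 6.00658 m.
The centroid is at the centre, 0.4015 m below the top of the plate, so the highest point sits at h_top = 6.00658 − 0.4015 = 5.60508 m below the surface.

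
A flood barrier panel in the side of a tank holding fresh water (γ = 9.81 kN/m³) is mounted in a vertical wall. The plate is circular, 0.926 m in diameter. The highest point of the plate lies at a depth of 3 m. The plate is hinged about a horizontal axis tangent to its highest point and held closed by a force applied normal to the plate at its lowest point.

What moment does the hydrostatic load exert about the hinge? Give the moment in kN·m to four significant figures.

M ≈ 10.95 kN·m

γ = 9.81 kN/m³.
The centroid is at the centre, 0.463 m below the top of the plate, so the centroid depth is h_c = 3 + 0.463 = 3.463 m.
A = π(0.463)² = 0.67346 m².
Resultant F = γ·h_c·A = 9.81 × 3.463 × 0.67346 = 22.8788 kN.
I_c = πr⁴/4 = π × 0.463⁴/4 = 0.0360922 m⁴.
Centre of pressure: y_p = y_c + I_c/(y_c·A) = 3.463 + 0.0360922/(3.463 × 0.67346) = 3.463 + 0.0154757 = 3.47848 m along the plane.
The resultant acts 0.463 + 0.0154757 = 0.478476 m (along the plate) below the hinge at the top edge, so the moment about the hinge is M = F × 0.478476 = 22.8788 × 0.478476 = 10.947 kN·m.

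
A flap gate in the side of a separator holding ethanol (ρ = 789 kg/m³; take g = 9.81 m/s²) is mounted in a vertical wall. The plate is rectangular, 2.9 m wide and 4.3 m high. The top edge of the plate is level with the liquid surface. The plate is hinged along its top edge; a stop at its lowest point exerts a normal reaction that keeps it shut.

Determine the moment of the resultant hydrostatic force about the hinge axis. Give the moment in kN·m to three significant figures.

γ = ρg = 789 × 9.81 / 1000 = 7.74009 kN/m³.
The centroid lies 4.3/2 = 2.15 m below the top edge, so the centroid depth is h_c = 2.15 m.
A = 2.9 × 4.3 = 12.47 m².
Resultant F = γ·h_c·A = 7.74009 × 2.15 × 12.47 = 207.516 kN.
I_c = b·h³/12 = 2.9 × 4.3³/12 = 19.2142 m⁴.
Centre of pressure: y_p = y_c + I_c/(y_c·A) = 2.15 + 19.2142/(2.15 × 12.47) = 2.15 + 0.716667 = 2.86667 m along the plane.
The resultant acts 2.15 + 0.716667 = 2.86667 m (along the plate) below the hinge at the top edge, so the moment about the hinge is M = F × 2.86667 = 207.516 × 2.86667 = 594.88 kN·m.

M ≈ 595 kN·m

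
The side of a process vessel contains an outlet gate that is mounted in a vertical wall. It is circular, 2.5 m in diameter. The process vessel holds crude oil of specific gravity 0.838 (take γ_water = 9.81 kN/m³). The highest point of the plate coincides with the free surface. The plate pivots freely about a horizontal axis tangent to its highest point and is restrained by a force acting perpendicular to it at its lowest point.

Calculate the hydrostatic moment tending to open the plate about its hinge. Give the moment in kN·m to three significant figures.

M ≈ 78.8 kN·m

γ = 0.838 × 9.81 = 8.22078 kN/m³.
The centroid is at the centre, 1.25 m below the top of the plate, so the centroid depth is h_c = 1.25 m.
A = π(1.25)² = 4.90874 m².
Resultant F = γ·h_c·A = 8.22078 × 1.25 × 4.90874 = 50.4421 kN.
I_c = πr⁴/4 = π × 1.25⁴/4 = 1.91748 m⁴.
Centre of pressure: y_p = y_c + I_c/(y_c·A) = 1.25 + 1.91748/(1.25 × 4.90874) = 1.25 + 0.312501 = 1.5625 m along the plane.
The resultant acts 1.25 + 0.312501 = 1.5625 m (along the plate) below the hinge at the top edge, so the moment about the hinge is M = F × 1.5625 = 50.4421 × 1.5625 = 78.8158 kN·m.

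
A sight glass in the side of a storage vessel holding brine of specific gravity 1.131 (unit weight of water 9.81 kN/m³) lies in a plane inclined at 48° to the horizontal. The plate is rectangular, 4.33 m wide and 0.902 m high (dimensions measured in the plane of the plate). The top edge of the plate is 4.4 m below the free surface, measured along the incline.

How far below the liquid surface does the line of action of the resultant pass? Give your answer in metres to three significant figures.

γ = 1.131 × 9.81 = 11.09511 kN/m³.
Let θ = 48° be the plate's angle to the horizontal; measure y along the incline from where the plane meets the free surface. Vertical depth h = y·sinθ with sinθ = 0.743145.
The centroid lies 0.902/2 = 0.451 m below the top edge, so y_c = 4.4 + 0.451 = 4.851 m and h_c = 4.851 × 0.743145 = 3.605 m.
A = 4.33 × 0.902 = 3.90566 m².
Resultant F = γ·h_c·A = 11.09511 × 3.605 × 3.90566 = 156.218 kN.
I_c = b·h³/12 = 4.33 × 0.902³/12 = 0.264805 m⁴.
Centre of pressure: y_p = y_c + I_c/(y_c·A) = 4.851 + 0.264805/(4.851 × 3.90566) = 4.851 + 0.0139766 = 4.86498 m along the plane.
Vertically, h_p = y_p·sinθ = 4.86498 × 0.743145 = 3.61539 m.

h_p = 3.62 m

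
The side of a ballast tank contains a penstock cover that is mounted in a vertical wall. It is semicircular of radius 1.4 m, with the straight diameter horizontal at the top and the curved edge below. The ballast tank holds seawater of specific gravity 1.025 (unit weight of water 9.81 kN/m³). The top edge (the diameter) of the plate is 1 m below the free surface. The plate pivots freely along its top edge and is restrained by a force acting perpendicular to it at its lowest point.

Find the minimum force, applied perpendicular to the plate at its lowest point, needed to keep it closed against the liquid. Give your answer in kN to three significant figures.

γ = 1.025 × 9.81 = 10.05525 kN/m³.
The centroid of a semicircle lies 4r/(3π) = 0.594178 m from the diameter, here below the top edge, so the centroid depth is h_c = 1 + 0.594178 = 1.59418 m.
A = πr²/2 = π × 1.4²/2 = 3.07876 m².
Resultant F = γ·h_c·A = 10.05525 × 1.59418 × 3.07876 = 49.3521 kN.
I_c = (π/8 − 8/(9π))·r⁴ = 0.109757 × 1.4⁴ = 0.421642 m⁴.
Centre of pressure: y_p = y_c + I_c/(y_c·A) = 1.59418 + 0.421642/(1.59418 × 3.07876) = 1.59418 + 0.0859074 = 1.68009 m along the plane.
The resultant acts 0.594178 + 0.0859074 = 0.680085 m (along the plate) below the hinge at the top edge, so the moment about the hinge is M = F × 0.680085 = 49.3521 × 0.680085 = 33.5636 kN·m.
A normal force at the bottom, 1.4 m from the hinge, must supply this moment: P = 33.5636/1.4 = 23.974 kN.

P ≈ 24.0 kN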